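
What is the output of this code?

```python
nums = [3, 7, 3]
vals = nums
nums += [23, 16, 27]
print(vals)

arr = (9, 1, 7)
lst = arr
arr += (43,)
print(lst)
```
[3, 7, 3, 23, 16, 27]
(9, 1, 7)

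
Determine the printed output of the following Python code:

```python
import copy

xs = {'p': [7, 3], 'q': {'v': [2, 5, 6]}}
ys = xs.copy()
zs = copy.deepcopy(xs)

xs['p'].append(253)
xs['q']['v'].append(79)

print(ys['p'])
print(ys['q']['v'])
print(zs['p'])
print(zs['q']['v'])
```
[7, 3, 253]
[2, 5, 6, 79]
[7, 3]
[2, 5, 6]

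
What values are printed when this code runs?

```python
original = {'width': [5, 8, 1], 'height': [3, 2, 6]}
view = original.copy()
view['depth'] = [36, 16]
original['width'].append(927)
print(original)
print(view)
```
{'width': [5, 8, 1, 927], 'height': [3, 2, 6]}
{'width': [5, 8, 1, 927], 'height': [3, 2, 6], 'depth': [36, 16]}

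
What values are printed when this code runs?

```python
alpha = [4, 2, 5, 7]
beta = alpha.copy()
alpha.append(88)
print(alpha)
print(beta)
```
[4, 2, 5, 7, 88]
[4, 2, 5, 7]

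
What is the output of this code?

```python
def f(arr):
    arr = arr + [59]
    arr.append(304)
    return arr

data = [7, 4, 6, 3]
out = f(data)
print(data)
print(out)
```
[7, 4, 6, 3]
[7, 4, 6, 3, 59, 304]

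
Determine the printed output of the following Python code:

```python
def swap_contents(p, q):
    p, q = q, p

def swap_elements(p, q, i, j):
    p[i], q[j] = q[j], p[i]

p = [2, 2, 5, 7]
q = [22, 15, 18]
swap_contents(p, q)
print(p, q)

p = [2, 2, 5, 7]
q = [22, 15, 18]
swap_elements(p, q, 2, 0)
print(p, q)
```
[2, 2, 5, 7] [22, 15, 18]
[2, 2, 22, 7] [5, 15, 18]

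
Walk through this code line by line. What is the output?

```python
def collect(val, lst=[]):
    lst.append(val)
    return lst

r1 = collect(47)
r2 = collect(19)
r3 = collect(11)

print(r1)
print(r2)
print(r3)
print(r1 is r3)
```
[47, 19, 11]
[47, 19, 11]
[47, 19, 11]
True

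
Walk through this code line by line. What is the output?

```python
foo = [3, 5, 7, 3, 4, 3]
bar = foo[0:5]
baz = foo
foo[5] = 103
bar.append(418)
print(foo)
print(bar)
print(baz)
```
[3, 5, 7, 3, 4, 103]
[3, 5, 7, 3, 4, 418]
[3, 5, 7, 3, 4, 103]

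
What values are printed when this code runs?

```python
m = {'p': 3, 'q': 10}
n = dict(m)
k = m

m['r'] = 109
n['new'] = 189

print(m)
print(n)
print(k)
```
{'p': 3, 'q': 10, 'r': 109}
{'p': 3, 'q': 10, 'new': 189}
{'p': 3, 'q': 10, 'r': 109}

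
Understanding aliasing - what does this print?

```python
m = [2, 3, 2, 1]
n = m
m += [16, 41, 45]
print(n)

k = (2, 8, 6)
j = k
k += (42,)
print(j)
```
[2, 3, 2, 1, 16, 41, 45]
(2, 8, 6)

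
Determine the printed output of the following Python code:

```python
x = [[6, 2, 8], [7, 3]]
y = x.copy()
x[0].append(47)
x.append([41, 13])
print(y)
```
[[6, 2, 8, 47], [7, 3]]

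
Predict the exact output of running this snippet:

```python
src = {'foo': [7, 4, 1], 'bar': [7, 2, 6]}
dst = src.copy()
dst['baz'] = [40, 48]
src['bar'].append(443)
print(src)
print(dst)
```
{'foo': [7, 4, 1], 'bar': [7, 2, 6, 443]}
{'foo': [7, 4, 1], 'bar': [7, 2, 6, 443], 'baz': [40, 48]}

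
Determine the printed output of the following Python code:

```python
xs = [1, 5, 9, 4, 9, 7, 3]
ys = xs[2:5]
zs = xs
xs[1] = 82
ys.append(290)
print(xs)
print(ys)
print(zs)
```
[1, 82, 9, 4, 9, 7, 3]
[9, 4, 9, 290]
[1, 82, 9, 4, 9, 7, 3]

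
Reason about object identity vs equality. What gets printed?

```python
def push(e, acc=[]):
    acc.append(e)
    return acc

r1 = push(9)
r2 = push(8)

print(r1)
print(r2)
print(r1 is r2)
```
[9, 8]
[9, 8]
True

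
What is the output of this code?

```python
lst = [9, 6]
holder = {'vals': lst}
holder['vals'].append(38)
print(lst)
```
[9, 6, 38]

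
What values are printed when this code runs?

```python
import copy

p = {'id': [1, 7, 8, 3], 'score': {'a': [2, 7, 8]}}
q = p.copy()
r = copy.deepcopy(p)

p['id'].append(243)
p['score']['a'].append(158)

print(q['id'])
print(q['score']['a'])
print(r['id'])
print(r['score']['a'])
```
[1, 7, 8, 3, 243]
[2, 7, 8, 158]
[1, 7, 8, 3]
[2, 7, 8]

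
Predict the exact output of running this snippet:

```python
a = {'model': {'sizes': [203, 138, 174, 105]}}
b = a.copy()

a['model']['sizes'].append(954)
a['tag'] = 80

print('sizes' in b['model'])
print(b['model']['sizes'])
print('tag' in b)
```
True
[203, 138, 174, 105, 954]
False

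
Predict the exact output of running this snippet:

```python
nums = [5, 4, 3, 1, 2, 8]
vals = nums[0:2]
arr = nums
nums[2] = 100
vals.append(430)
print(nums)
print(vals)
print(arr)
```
[5, 4, 100, 1, 2, 8]
[5, 4, 430]
[5, 4, 100, 1, 2, 8]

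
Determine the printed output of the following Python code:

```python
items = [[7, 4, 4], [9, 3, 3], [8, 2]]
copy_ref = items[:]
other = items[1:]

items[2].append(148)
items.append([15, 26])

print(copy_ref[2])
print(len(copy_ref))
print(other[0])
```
[8, 2, 148]
3
[9, 3, 3]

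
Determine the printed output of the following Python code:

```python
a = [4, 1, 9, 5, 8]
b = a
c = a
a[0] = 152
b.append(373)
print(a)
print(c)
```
[152, 1, 9, 5, 8, 373]
[152, 1, 9, 5, 8, 373]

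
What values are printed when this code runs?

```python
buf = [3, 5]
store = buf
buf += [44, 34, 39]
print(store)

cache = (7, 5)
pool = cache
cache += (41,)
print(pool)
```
[3, 5, 44, 34, 39]
(7, 5)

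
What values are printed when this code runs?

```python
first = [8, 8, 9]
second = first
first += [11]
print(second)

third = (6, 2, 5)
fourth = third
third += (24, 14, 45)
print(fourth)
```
[8, 8, 9, 11]
(6, 2, 5)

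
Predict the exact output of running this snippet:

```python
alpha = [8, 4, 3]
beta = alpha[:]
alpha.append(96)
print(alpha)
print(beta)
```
[8, 4, 3, 96]
[8, 4, 3]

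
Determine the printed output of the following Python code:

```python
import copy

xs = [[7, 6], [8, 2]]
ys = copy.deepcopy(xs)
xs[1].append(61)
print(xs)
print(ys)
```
[[7, 6], [8, 2, 61]]
[[7, 6], [8, 2]]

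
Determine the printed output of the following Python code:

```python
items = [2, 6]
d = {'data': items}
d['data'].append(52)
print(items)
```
[2, 6, 52]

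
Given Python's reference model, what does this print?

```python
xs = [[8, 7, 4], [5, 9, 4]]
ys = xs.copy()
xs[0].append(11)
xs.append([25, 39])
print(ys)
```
[[8, 7, 4, 11], [5, 9, 4]]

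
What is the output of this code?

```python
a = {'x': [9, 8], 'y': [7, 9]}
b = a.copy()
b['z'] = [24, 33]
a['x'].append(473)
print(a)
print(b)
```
{'x': [9, 8, 473], 'y': [7, 9]}
{'x': [9, 8, 473], 'y': [7, 9], 'z': [24, 33]}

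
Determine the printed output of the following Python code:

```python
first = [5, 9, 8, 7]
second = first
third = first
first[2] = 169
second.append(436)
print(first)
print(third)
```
[5, 9, 169, 7, 436]
[5, 9, 169, 7, 436]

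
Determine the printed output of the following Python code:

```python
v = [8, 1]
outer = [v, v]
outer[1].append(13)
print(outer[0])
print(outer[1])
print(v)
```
[8, 1, 13]
[8, 1, 13]
[8, 1, 13]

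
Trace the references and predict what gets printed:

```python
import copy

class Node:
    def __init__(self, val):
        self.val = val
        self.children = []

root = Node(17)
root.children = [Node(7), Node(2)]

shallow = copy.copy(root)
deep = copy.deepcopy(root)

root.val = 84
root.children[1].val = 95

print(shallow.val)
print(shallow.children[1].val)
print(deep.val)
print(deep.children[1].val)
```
17
95
17
2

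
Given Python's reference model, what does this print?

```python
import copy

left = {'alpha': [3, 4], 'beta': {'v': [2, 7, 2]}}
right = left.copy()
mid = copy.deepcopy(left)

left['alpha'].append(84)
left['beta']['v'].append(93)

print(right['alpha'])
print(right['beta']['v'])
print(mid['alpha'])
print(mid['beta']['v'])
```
[3, 4, 84]
[2, 7, 2, 93]
[3, 4]
[2, 7, 2]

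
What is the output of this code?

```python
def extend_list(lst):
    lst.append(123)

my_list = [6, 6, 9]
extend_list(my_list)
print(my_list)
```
[6, 6, 9, 123]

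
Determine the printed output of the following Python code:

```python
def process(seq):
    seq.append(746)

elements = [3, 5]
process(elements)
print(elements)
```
[3, 5, 746]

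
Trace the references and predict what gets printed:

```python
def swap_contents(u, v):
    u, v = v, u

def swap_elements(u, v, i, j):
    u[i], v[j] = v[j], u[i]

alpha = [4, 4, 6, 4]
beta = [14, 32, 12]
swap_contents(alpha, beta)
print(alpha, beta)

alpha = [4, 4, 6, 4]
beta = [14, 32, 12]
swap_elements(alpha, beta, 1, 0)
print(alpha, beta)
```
[4, 4, 6, 4] [14, 32, 12]
[4, 14, 6, 4] [4, 32, 12]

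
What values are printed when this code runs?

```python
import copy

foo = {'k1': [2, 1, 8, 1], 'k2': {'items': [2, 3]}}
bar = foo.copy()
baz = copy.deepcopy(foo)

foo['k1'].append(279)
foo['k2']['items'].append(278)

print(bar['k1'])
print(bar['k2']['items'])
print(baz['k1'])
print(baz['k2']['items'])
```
[2, 1, 8, 1, 279]
[2, 3, 278]
[2, 1, 8, 1]
[2, 3]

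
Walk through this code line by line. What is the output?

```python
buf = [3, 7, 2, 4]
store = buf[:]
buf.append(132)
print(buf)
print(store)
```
[3, 7, 2, 4, 132]
[3, 7, 2, 4]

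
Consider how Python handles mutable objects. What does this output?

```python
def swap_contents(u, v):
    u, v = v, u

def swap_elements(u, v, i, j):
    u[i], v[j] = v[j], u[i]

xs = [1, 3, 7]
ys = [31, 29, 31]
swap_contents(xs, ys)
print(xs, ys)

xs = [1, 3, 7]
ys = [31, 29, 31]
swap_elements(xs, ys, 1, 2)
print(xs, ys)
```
[1, 3, 7] [31, 29, 31]
[1, 31, 7] [31, 29, 3]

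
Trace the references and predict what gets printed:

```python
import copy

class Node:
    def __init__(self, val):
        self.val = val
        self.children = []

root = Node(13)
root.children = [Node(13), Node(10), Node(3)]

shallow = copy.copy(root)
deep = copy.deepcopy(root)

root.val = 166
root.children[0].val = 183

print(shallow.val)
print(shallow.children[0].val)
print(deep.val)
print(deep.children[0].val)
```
13
183
13
13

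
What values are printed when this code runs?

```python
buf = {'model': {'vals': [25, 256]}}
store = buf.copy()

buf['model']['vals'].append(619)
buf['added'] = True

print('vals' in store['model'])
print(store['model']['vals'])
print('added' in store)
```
True
[25, 256, 619]
False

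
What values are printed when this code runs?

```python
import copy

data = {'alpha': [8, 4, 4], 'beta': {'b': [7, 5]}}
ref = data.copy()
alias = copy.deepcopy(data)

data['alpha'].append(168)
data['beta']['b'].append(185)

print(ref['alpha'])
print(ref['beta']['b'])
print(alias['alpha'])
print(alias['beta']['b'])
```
[8, 4, 4, 168]
[7, 5, 185]
[8, 4, 4]
[7, 5]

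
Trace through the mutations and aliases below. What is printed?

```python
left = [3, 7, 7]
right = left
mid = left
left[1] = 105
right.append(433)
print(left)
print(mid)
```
[3, 105, 7, 433]
[3, 105, 7, 433]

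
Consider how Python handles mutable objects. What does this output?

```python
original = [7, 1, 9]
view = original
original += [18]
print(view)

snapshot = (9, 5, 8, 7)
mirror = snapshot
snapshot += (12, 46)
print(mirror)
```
[7, 1, 9, 18]
(9, 5, 8, 7)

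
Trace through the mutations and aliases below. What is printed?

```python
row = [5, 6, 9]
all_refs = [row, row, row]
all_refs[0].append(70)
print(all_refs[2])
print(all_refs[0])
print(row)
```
[5, 6, 9, 70]
[5, 6, 9, 70]
[5, 6, 9, 70]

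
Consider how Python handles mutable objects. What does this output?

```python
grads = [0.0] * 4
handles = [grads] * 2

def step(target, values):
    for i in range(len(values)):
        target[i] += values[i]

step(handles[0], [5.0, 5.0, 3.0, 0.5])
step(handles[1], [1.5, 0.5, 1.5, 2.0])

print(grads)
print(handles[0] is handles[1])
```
[6.5, 5.5, 4.5, 2.5]
True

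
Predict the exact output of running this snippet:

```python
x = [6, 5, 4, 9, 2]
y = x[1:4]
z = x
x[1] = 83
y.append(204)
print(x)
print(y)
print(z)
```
[6, 83, 4, 9, 2]
[5, 4, 9, 204]
[6, 83, 4, 9, 2]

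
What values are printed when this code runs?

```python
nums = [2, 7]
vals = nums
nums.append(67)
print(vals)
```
[2, 7, 67]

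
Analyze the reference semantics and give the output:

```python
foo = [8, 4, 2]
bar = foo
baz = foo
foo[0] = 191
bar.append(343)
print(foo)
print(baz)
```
[191, 4, 2, 343]
[191, 4, 2, 343]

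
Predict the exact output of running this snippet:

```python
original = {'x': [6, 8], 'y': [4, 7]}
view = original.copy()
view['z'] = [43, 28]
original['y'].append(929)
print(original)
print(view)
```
{'x': [6, 8], 'y': [4, 7, 929]}
{'x': [6, 8], 'y': [4, 7, 929], 'z': [43, 28]}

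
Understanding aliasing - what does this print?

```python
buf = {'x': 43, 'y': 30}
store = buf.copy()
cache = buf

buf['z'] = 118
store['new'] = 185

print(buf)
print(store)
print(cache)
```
{'x': 43, 'y': 30, 'z': 118}
{'x': 43, 'y': 30, 'new': 185}
{'x': 43, 'y': 30, 'z': 118}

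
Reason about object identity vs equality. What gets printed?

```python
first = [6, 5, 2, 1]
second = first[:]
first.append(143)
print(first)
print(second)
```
[6, 5, 2, 1, 143]
[6, 5, 2, 1]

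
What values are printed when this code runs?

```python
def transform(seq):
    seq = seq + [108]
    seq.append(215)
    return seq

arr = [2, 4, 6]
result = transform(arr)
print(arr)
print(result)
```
[2, 4, 6]
[2, 4, 6, 108, 215]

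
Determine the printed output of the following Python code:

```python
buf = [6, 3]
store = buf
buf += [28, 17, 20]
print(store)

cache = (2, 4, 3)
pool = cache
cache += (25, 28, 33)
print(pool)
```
[6, 3, 28, 17, 20]
(2, 4, 3)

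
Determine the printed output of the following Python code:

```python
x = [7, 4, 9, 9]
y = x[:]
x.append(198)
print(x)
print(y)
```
[7, 4, 9, 9, 198]
[7, 4, 9, 9]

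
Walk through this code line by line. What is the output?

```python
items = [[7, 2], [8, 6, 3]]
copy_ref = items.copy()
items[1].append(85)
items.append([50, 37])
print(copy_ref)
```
[[7, 2], [8, 6, 3, 85]]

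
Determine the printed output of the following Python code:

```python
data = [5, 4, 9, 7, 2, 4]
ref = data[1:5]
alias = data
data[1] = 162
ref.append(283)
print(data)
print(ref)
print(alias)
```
[5, 162, 9, 7, 2, 4]
[4, 9, 7, 2, 283]
[5, 162, 9, 7, 2, 4]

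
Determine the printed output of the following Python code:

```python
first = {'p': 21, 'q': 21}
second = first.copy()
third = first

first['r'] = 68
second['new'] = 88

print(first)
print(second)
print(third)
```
{'p': 21, 'q': 21, 'r': 68}
{'p': 21, 'q': 21, 'new': 88}
{'p': 21, 'q': 21, 'r': 68}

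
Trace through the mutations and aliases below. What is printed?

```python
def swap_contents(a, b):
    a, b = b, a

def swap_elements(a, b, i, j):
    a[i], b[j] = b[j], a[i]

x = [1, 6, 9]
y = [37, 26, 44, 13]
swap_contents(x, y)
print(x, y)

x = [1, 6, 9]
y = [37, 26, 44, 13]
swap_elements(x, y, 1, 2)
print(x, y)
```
[1, 6, 9] [37, 26, 44, 13]
[1, 44, 9] [37, 26, 6, 13]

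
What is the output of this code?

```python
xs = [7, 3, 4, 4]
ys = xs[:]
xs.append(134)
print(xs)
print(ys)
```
[7, 3, 4, 4, 134]
[7, 3, 4, 4]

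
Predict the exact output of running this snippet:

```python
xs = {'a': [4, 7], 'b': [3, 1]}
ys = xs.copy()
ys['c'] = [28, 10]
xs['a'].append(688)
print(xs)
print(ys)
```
{'a': [4, 7, 688], 'b': [3, 1]}
{'a': [4, 7, 688], 'b': [3, 1], 'c': [28, 10]}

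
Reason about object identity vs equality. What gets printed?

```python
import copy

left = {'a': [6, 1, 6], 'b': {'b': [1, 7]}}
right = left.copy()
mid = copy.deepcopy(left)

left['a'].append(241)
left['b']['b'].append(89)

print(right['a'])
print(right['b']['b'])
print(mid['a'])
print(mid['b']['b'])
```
[6, 1, 6, 241]
[1, 7, 89]
[6, 1, 6]
[1, 7]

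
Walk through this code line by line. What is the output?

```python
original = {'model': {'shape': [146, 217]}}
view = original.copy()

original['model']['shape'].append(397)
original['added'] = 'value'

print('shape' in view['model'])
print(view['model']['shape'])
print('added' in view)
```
True
[146, 217, 397]
False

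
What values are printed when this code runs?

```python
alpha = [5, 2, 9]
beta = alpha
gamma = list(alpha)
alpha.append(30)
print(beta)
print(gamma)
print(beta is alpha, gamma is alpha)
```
[5, 2, 9, 30]
[5, 2, 9]
True False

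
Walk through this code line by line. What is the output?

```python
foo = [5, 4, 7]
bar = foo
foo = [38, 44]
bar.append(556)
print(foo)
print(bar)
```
[38, 44]
[5, 4, 7, 556]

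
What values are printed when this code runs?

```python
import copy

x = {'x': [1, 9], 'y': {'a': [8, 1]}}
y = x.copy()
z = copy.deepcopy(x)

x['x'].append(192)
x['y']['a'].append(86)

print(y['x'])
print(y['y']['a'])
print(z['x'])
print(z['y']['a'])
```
[1, 9, 192]
[8, 1, 86]
[1, 9]
[8, 1]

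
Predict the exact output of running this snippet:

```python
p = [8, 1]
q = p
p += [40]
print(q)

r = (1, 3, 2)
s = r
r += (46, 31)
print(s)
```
[8, 1, 40]
(1, 3, 2)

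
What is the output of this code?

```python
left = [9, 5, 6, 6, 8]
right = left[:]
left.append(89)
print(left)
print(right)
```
[9, 5, 6, 6, 8, 89]
[9, 5, 6, 6, 8]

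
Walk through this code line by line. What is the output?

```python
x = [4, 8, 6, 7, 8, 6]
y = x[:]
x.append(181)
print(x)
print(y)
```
[4, 8, 6, 7, 8, 6, 181]
[4, 8, 6, 7, 8, 6]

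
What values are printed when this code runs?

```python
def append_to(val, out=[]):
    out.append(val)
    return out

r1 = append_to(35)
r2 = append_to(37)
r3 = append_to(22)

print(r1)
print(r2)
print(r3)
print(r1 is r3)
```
[35, 37, 22]
[35, 37, 22]
[35, 37, 22]
True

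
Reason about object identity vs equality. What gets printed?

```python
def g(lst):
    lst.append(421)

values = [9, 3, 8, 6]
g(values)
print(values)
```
[9, 3, 8, 6, 421]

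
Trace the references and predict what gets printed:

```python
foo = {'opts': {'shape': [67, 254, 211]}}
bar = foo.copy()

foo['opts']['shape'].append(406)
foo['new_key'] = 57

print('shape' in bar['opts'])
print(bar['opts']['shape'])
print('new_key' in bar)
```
True
[67, 254, 211, 406]
False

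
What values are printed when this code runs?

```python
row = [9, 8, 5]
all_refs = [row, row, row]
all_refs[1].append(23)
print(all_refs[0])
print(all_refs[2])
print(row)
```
[9, 8, 5, 23]
[9, 8, 5, 23]
[9, 8, 5, 23]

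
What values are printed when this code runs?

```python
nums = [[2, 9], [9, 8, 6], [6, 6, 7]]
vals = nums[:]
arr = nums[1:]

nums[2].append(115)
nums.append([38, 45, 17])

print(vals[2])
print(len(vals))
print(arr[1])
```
[6, 6, 7, 115]
3
[6, 6, 7, 115]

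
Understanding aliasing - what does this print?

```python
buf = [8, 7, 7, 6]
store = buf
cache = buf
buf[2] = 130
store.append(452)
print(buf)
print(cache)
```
[8, 7, 130, 6, 452]
[8, 7, 130, 6, 452]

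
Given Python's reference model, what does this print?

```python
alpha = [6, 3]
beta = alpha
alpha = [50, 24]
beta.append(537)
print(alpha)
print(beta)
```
[50, 24]
[6, 3, 537]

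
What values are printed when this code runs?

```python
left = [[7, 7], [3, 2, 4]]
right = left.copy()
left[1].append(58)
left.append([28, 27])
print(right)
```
[[7, 7], [3, 2, 4, 58]]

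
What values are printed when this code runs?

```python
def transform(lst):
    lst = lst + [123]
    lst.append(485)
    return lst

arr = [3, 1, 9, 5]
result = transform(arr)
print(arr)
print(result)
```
[3, 1, 9, 5]
[3, 1, 9, 5, 123, 485]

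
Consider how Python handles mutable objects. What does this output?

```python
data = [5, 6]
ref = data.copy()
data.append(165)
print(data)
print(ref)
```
[5, 6, 165]
[5, 6]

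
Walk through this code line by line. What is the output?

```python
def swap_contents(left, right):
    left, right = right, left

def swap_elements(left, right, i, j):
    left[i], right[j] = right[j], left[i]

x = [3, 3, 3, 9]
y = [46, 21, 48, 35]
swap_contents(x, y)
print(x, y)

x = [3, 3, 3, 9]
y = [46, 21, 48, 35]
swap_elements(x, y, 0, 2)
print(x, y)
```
[3, 3, 3, 9] [46, 21, 48, 35]
[48, 3, 3, 9] [46, 21, 3, 35]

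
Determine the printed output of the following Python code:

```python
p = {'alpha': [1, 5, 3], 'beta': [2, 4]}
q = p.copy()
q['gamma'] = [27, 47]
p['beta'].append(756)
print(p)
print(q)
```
{'alpha': [1, 5, 3], 'beta': [2, 4, 756]}
{'alpha': [1, 5, 3], 'beta': [2, 4, 756], 'gamma': [27, 47]}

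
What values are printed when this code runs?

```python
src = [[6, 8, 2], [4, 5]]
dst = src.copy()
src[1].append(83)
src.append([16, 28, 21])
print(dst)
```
[[6, 8, 2], [4, 5, 83]]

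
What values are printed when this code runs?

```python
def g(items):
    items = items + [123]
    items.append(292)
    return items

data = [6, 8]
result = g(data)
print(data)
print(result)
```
[6, 8]
[6, 8, 123, 292]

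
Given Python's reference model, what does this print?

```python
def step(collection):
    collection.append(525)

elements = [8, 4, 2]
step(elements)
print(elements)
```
[8, 4, 2, 525]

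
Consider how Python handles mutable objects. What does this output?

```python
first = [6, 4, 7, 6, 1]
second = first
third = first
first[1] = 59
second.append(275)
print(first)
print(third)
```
[6, 59, 7, 6, 1, 275]
[6, 59, 7, 6, 1, 275]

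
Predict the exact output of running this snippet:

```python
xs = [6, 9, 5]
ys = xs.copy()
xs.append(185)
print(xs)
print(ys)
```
[6, 9, 5, 185]
[6, 9, 5]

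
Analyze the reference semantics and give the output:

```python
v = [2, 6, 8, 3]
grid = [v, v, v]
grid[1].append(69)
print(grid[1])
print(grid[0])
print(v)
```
[2, 6, 8, 3, 69]
[2, 6, 8, 3, 69]
[2, 6, 8, 3, 69]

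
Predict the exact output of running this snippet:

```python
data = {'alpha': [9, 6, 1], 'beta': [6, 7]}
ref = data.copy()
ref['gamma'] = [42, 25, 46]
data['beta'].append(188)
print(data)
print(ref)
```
{'alpha': [9, 6, 1], 'beta': [6, 7, 188]}
{'alpha': [9, 6, 1], 'beta': [6, 7, 188], 'gamma': [42, 25, 46]}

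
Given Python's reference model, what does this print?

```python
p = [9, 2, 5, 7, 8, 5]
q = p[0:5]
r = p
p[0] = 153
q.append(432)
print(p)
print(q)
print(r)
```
[153, 2, 5, 7, 8, 5]
[9, 2, 5, 7, 8, 432]
[153, 2, 5, 7, 8, 5]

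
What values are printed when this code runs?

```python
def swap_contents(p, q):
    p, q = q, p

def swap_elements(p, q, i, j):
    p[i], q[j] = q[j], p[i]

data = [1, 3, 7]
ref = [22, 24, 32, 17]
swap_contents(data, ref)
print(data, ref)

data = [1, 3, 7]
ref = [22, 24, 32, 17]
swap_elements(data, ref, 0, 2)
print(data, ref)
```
[1, 3, 7] [22, 24, 32, 17]
[32, 3, 7] [22, 24, 1, 17]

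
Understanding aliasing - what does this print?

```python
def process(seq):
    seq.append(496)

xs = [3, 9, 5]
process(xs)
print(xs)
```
[3, 9, 5, 496]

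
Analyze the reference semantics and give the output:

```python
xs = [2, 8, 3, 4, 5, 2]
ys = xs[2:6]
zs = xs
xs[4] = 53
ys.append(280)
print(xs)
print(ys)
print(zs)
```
[2, 8, 3, 4, 53, 2]
[3, 4, 5, 2, 280]
[2, 8, 3, 4, 53, 2]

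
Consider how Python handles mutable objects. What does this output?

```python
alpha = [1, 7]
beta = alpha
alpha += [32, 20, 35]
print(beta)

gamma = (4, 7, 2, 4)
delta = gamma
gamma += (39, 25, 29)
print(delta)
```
[1, 7, 32, 20, 35]
(4, 7, 2, 4)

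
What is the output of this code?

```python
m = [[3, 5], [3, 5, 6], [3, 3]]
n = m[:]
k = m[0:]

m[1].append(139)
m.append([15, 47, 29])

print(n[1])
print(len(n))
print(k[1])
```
[3, 5, 6, 139]
3
[3, 5, 6, 139]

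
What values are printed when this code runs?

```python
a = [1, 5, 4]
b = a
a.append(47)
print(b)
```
[1, 5, 4, 47]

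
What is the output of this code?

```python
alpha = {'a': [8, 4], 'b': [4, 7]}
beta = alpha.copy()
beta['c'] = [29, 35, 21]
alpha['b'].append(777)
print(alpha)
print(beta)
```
{'a': [8, 4], 'b': [4, 7, 777]}
{'a': [8, 4], 'b': [4, 7, 777], 'c': [29, 35, 21]}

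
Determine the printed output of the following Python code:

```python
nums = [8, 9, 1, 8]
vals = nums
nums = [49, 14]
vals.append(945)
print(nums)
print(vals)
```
[49, 14]
[8, 9, 1, 8, 945]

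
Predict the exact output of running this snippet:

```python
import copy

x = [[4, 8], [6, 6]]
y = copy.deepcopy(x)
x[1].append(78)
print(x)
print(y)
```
[[4, 8], [6, 6, 78]]
[[4, 8], [6, 6]]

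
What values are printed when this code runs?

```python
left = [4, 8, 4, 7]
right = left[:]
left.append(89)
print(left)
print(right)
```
[4, 8, 4, 7, 89]
[4, 8, 4, 7]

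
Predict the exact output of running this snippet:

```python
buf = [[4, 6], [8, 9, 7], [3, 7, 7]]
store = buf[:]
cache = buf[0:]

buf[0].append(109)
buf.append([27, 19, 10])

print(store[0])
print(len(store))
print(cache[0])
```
[4, 6, 109]
3
[4, 6, 109]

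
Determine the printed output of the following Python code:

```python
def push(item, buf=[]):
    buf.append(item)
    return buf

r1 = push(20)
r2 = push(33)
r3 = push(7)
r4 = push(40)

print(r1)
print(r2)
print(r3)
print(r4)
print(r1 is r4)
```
[20, 33, 7, 40]
[20, 33, 7, 40]
[20, 33, 7, 40]
[20, 33, 7, 40]
True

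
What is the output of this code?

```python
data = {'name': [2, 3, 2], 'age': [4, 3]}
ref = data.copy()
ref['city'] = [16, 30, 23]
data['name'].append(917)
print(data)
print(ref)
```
{'name': [2, 3, 2, 917], 'age': [4, 3]}
{'name': [2, 3, 2, 917], 'age': [4, 3], 'city': [16, 30, 23]}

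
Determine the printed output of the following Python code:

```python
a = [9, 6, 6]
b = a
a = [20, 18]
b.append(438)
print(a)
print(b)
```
[20, 18]
[9, 6, 6, 438]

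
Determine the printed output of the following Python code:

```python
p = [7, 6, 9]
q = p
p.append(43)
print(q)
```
[7, 6, 9, 43]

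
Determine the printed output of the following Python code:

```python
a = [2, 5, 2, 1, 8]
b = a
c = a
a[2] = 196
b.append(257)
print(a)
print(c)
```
[2, 5, 196, 1, 8, 257]
[2, 5, 196, 1, 8, 257]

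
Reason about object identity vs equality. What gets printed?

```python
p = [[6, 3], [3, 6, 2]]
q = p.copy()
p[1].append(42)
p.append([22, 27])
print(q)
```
[[6, 3], [3, 6, 2, 42]]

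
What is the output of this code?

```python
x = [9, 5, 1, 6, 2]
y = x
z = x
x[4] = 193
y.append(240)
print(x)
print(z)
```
[9, 5, 1, 6, 193, 240]
[9, 5, 1, 6, 193, 240]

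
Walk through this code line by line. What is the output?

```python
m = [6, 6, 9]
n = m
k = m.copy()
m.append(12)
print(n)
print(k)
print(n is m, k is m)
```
[6, 6, 9, 12]
[6, 6, 9]
True False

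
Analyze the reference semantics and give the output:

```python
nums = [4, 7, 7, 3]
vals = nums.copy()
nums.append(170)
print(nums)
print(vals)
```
[4, 7, 7, 3, 170]
[4, 7, 7, 3]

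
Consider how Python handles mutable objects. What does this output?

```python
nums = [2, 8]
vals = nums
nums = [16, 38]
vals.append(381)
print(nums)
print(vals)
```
[16, 38]
[2, 8, 381]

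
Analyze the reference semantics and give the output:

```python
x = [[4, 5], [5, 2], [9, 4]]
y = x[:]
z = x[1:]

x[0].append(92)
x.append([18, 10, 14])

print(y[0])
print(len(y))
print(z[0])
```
[4, 5, 92]
3
[5, 2]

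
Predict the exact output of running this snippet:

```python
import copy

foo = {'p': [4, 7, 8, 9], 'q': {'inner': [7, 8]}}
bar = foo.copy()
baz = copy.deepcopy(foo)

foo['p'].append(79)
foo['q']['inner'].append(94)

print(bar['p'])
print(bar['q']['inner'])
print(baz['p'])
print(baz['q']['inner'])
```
[4, 7, 8, 9, 79]
[7, 8, 94]
[4, 7, 8, 9]
[7, 8]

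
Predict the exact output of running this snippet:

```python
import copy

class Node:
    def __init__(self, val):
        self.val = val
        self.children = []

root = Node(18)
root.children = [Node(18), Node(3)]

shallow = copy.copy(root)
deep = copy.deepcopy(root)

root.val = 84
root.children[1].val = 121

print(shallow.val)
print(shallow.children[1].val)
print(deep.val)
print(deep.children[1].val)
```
18
121
18
3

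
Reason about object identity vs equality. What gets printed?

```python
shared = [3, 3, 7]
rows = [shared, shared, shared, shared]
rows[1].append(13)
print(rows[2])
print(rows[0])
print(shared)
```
[3, 3, 7, 13]
[3, 3, 7, 13]
[3, 3, 7, 13]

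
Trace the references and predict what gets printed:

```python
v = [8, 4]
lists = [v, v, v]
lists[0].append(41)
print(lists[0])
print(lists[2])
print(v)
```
[8, 4, 41]
[8, 4, 41]
[8, 4, 41]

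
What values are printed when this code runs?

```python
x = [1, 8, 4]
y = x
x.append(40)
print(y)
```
[1, 8, 4, 40]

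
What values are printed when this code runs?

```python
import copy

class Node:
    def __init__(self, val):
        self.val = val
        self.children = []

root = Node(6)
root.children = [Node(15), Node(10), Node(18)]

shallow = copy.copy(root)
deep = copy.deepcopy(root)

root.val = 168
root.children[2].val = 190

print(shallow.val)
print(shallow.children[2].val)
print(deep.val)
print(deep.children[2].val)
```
6
190
6
18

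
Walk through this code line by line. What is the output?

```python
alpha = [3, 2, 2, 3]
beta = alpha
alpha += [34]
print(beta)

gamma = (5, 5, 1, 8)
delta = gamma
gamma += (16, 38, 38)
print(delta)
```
[3, 2, 2, 3, 34]
(5, 5, 1, 8)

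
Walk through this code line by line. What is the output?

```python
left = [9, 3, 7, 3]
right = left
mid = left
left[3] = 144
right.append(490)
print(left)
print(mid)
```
[9, 3, 7, 144, 490]
[9, 3, 7, 144, 490]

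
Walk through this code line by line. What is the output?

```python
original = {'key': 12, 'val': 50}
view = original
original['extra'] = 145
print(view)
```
{'key': 12, 'val': 50, 'extra': 145}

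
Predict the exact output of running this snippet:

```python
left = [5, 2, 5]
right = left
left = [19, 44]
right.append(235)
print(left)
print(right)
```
[19, 44]
[5, 2, 5, 235]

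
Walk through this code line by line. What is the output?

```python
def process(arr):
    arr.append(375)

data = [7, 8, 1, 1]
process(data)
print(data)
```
[7, 8, 1, 1, 375]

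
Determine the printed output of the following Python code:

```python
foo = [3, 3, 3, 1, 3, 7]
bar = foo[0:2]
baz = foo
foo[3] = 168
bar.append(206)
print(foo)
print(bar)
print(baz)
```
[3, 3, 3, 168, 3, 7]
[3, 3, 206]
[3, 3, 3, 168, 3, 7]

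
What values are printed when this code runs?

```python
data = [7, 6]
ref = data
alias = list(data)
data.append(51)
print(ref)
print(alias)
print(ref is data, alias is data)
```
[7, 6, 51]
[7, 6]
True False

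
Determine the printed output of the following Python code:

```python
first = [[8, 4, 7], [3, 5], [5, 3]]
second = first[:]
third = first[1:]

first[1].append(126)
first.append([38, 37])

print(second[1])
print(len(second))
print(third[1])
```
[3, 5, 126]
3
[5, 3]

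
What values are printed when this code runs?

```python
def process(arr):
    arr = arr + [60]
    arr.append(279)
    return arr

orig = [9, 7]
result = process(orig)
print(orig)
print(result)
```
[9, 7]
[9, 7, 60, 279]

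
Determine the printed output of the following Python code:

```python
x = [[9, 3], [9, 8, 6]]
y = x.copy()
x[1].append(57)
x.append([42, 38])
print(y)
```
[[9, 3], [9, 8, 6, 57]]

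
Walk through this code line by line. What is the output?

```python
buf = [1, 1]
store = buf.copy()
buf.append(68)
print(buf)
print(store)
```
[1, 1, 68]
[1, 1]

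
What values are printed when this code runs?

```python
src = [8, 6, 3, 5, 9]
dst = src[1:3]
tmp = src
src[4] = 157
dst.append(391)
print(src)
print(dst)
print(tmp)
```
[8, 6, 3, 5, 157]
[6, 3, 391]
[8, 6, 3, 5, 157]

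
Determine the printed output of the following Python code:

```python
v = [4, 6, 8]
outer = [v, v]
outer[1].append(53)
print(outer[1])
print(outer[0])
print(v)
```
[4, 6, 8, 53]
[4, 6, 8, 53]
[4, 6, 8, 53]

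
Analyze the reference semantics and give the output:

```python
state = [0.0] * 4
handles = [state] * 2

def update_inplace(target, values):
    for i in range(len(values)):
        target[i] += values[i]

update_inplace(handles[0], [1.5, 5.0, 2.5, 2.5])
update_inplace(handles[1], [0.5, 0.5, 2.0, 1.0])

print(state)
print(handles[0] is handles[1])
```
[2.0, 5.5, 4.5, 3.5]
True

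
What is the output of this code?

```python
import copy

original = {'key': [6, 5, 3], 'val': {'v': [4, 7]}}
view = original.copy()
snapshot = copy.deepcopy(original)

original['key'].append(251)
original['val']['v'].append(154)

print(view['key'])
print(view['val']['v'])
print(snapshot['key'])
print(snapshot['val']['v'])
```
[6, 5, 3, 251]
[4, 7, 154]
[6, 5, 3]
[4, 7]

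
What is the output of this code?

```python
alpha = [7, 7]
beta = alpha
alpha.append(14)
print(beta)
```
[7, 7, 14]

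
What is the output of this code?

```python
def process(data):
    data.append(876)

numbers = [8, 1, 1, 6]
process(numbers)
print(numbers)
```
[8, 1, 1, 6, 876]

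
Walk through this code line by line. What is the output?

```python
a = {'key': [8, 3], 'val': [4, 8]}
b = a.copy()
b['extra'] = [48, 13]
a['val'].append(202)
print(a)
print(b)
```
{'key': [8, 3], 'val': [4, 8, 202]}
{'key': [8, 3], 'val': [4, 8, 202], 'extra': [48, 13]}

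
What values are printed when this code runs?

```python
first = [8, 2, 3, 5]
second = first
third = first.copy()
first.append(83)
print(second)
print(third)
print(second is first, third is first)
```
[8, 2, 3, 5, 83]
[8, 2, 3, 5]
True False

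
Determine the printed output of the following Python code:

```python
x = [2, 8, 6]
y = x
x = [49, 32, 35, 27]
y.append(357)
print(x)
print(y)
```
[49, 32, 35, 27]
[2, 8, 6, 357]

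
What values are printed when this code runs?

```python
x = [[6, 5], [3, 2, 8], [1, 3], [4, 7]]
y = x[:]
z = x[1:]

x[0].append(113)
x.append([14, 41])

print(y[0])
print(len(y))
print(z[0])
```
[6, 5, 113]
4
[3, 2, 8]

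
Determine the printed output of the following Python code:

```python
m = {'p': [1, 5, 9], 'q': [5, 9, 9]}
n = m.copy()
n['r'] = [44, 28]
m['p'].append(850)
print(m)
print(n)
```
{'p': [1, 5, 9, 850], 'q': [5, 9, 9]}
{'p': [1, 5, 9, 850], 'q': [5, 9, 9], 'r': [44, 28]}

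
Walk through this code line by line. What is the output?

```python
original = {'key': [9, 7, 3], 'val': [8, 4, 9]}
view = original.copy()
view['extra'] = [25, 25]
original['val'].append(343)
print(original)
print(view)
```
{'key': [9, 7, 3], 'val': [8, 4, 9, 343]}
{'key': [9, 7, 3], 'val': [8, 4, 9, 343], 'extra': [25, 25]}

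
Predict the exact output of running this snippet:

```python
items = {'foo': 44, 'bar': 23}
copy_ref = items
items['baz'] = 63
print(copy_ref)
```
{'foo': 44, 'bar': 23, 'baz': 63}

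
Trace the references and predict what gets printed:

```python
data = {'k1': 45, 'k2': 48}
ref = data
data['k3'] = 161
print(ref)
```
{'k1': 45, 'k2': 48, 'k3': 161}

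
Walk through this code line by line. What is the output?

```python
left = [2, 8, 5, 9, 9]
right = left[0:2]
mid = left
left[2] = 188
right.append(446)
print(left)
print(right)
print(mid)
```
[2, 8, 188, 9, 9]
[2, 8, 446]
[2, 8, 188, 9, 9]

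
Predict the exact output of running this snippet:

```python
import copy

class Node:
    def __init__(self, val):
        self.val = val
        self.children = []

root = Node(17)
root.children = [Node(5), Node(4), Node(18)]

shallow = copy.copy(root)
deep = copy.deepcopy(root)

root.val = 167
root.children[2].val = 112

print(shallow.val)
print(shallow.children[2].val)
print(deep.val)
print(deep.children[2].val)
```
17
112
17
18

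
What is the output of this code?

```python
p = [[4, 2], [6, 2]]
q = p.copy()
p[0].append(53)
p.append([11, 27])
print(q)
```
[[4, 2, 53], [6, 2]]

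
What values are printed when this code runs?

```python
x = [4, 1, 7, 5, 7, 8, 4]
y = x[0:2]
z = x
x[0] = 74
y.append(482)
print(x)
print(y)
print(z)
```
[74, 1, 7, 5, 7, 8, 4]
[4, 1, 482]
[74, 1, 7, 5, 7, 8, 4]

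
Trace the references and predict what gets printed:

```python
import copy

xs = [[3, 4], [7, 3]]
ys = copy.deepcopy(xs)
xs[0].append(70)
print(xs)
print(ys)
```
[[3, 4, 70], [7, 3]]
[[3, 4], [7, 3]]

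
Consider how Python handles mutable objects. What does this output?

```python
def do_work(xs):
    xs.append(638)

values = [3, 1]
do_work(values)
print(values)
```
[3, 1, 638]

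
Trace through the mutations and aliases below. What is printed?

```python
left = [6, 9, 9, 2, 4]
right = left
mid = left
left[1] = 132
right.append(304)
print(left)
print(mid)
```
[6, 132, 9, 2, 4, 304]
[6, 132, 9, 2, 4, 304]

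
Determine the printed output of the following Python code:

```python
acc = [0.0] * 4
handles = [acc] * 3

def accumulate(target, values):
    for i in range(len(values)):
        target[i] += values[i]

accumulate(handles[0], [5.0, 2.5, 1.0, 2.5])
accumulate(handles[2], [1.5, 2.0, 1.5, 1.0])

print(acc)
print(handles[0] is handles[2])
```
[6.5, 4.5, 2.5, 3.5]
True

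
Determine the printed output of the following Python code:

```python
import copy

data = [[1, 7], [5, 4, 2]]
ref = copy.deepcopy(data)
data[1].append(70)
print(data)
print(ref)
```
[[1, 7], [5, 4, 2, 70]]
[[1, 7], [5, 4, 2]]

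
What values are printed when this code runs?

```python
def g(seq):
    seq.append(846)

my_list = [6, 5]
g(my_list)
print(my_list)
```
[6, 5, 846]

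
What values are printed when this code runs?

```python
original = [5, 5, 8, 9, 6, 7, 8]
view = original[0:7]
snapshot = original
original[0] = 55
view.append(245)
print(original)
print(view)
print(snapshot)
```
[55, 5, 8, 9, 6, 7, 8]
[5, 5, 8, 9, 6, 7, 8, 245]
[55, 5, 8, 9, 6, 7, 8]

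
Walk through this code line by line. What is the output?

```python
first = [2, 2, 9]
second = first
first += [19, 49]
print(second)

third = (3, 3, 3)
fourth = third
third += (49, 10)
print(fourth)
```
[2, 2, 9, 19, 49]
(3, 3, 3)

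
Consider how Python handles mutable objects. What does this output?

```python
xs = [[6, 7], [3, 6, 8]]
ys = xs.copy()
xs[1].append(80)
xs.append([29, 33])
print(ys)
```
[[6, 7], [3, 6, 8, 80]]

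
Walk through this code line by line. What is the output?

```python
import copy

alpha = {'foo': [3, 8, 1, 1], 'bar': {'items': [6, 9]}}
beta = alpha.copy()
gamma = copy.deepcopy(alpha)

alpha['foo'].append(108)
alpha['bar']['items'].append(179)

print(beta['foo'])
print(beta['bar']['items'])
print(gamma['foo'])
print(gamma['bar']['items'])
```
[3, 8, 1, 1, 108]
[6, 9, 179]
[3, 8, 1, 1]
[6, 9]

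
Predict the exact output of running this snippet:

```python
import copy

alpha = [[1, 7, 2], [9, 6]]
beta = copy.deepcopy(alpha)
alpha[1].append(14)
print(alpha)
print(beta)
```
[[1, 7, 2], [9, 6, 14]]
[[1, 7, 2], [9, 6]]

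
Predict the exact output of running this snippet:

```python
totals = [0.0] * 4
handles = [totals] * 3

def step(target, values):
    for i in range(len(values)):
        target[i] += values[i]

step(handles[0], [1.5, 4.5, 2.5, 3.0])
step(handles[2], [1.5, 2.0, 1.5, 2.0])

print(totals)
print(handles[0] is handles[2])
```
[3.0, 6.5, 4.0, 5.0]
True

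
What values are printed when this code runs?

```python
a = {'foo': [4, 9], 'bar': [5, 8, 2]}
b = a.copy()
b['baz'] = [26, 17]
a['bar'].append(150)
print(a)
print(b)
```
{'foo': [4, 9], 'bar': [5, 8, 2, 150]}
{'foo': [4, 9], 'bar': [5, 8, 2, 150], 'baz': [26, 17]}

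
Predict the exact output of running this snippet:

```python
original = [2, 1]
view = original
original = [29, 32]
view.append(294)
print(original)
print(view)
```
[29, 32]
[2, 1, 294]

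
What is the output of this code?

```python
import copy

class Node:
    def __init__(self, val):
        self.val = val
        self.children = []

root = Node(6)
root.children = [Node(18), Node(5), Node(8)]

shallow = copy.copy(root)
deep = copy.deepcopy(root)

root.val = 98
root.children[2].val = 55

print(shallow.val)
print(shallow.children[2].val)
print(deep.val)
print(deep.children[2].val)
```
6
55
6
8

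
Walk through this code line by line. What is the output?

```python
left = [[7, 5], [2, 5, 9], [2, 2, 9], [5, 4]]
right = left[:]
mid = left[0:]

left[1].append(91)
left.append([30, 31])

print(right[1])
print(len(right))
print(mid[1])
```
[2, 5, 9, 91]
4
[2, 5, 9, 91]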